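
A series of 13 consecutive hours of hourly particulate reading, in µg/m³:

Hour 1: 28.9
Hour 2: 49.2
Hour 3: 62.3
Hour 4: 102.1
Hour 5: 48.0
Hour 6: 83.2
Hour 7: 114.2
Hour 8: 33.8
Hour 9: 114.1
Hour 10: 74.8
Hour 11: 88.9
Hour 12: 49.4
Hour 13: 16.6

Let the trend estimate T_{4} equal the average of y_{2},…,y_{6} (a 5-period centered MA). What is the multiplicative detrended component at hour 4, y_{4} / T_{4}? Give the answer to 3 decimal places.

Trend T_4 = (49.2 + 62.3 + 102.1 + 48.0 + 83.2) / 5 = 344.8/5 = 68.96000
Ratio to trend: 102.1 / 68.96000 = 1.481

1.481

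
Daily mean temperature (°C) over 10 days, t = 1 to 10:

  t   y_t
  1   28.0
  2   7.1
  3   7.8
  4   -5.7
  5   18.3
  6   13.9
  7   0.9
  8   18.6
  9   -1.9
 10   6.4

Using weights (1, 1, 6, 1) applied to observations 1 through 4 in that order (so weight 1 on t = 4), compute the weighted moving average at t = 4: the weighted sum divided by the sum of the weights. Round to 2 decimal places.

8.47

Weighted sum: 1·28.0 + 1·7.1 + 6·7.8 + 1·-5.7 = 28.0 + 7.1 + 46.8 + -5.7 = 76.2
Weight total: 1 + 1 + 6 + 1 = 9
WMA = 76.2 / 9 = 8.47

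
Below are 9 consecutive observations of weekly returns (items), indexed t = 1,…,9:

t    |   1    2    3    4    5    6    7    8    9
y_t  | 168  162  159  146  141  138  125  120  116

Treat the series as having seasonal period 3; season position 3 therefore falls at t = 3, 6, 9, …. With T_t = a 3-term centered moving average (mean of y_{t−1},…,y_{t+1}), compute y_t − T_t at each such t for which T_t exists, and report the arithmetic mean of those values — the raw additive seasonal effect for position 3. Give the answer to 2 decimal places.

Season position 3 occurs at t = 3, 6 (where T_t is defined).
t=3: T_3 = 155.6667; y_3 − T_3 = 159 − 155.6667 = 3.3333
t=6: T_6 = 134.6667; y_6 − T_6 = 138 − 134.6667 = 3.3333
Mean deviation: (3.3333 + 3.3333) / 2 = 3.33

3.33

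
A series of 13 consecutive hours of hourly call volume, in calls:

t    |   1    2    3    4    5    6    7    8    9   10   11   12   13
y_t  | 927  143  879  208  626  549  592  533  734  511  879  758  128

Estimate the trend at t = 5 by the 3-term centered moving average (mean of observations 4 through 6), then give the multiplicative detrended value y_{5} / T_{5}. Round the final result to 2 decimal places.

Trend T_5 = (208 + 626 + 549) / 3 = 1383/3 = 461.0000
Ratio to trend: 626 / 461.0000 = 1.36

1.36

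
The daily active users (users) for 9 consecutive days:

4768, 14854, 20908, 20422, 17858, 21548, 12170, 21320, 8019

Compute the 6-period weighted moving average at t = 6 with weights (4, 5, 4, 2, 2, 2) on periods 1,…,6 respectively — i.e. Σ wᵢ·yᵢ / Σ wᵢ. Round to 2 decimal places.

15612.11

Weighted sum: 4·4768 + 5·14854 + 4·20908 + 2·20422 + 2·17858 + 2·21548 = 19072 + 74270 + 83632 + 40844 + 35716 + 43096 = 296630
Weight total: 4 + 5 + 4 + 2 + 2 + 2 = 19
WMA = 296630 / 19 = 15612.11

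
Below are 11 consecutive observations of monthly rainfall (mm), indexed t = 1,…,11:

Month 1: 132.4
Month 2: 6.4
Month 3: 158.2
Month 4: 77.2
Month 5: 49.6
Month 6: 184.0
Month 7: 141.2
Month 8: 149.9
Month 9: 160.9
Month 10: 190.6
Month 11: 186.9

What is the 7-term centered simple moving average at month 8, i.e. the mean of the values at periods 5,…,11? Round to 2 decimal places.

151.87

Sum of periods 5–11: 49.6 + 184.0 + 141.2 + 149.9 + 160.9 + 190.6 + 186.9 = 1063.1
Divide by 7: 1063.1 / 7 = 151.87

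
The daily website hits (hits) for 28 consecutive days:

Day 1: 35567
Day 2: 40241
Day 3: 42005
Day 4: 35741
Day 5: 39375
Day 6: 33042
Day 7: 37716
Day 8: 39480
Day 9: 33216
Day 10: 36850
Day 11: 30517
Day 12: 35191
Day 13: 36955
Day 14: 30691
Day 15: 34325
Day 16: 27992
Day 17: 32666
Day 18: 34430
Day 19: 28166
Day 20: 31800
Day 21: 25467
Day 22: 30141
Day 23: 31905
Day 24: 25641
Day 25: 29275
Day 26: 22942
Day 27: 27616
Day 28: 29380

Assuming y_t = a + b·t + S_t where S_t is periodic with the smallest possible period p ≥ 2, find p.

First differences y_{t+1} − y_t: 4674, 1764, -6264, 3634, -6333, 4674, 1764, -6264, 3634, -6333, 4674, 1764, …
The difference pattern repeats every 5 terms and not for any smaller step, so p = 5.

5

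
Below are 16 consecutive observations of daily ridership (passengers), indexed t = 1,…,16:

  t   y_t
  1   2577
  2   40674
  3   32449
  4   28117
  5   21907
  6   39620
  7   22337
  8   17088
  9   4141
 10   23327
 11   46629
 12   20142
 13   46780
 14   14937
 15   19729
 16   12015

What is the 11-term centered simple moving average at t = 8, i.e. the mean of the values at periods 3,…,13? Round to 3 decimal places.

Sum of periods 3–13: 32449 + 28117 + 21907 + 39620 + 22337 + 17088 + 4141 + 23327 + 46629 + 20142 + 46780 = 302537
Divide by 11: 302537 / 11 = 27503.364

27503.364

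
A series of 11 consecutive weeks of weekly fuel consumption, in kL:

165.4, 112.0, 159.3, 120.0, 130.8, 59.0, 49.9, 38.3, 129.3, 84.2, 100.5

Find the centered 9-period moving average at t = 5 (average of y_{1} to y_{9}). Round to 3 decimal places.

107.111

Sum of periods 1–9: 165.4 + 112.0 + 159.3 + 120.0 + 130.8 + 59.0 + 49.9 + 38.3 + 129.3 = 964.0
Divide by 9: 964.0 / 9 = 107.111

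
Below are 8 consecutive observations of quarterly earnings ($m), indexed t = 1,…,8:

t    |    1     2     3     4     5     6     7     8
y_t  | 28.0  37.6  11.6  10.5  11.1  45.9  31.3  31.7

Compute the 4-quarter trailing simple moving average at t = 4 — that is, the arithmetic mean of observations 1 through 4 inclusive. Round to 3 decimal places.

21.925

Sum of periods 1–4: 28.0 + 37.6 + 11.6 + 10.5 = 87.7
Divide by 4: 87.7 / 4 = 21.925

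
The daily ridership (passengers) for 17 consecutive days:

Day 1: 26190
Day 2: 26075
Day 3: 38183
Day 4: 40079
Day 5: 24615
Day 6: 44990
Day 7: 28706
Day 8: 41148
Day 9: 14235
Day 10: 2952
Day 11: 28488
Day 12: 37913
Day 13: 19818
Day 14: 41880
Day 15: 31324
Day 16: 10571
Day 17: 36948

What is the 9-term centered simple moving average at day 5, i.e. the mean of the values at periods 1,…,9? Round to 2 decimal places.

31580.11

Sum of periods 1–9: 26190 + 26075 + 38183 + 40079 + 24615 + 44990 + 28706 + 41148 + 14235 = 284221
Divide by 9: 284221 / 9 = 31580.11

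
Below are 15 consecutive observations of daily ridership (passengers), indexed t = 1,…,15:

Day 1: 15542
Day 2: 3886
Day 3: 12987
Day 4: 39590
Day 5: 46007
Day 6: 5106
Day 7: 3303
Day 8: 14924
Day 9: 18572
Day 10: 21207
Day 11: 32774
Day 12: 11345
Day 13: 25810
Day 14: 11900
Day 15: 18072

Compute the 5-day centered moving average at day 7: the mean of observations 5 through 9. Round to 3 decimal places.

Sum of periods 5–9: 46007 + 5106 + 3303 + 14924 + 18572 = 87912
Divide by 5: 87912 / 5 = 17582.400

17582.400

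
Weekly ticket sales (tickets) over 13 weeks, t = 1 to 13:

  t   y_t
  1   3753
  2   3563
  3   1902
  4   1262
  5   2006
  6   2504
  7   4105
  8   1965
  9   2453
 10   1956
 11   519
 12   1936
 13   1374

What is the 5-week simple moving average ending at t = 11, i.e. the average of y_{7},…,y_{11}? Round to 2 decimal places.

Sum of periods 7–11: 4105 + 1965 + 2453 + 1956 + 519 = 10998
Divide by 5: 10998 / 5 = 2199.60

2199.60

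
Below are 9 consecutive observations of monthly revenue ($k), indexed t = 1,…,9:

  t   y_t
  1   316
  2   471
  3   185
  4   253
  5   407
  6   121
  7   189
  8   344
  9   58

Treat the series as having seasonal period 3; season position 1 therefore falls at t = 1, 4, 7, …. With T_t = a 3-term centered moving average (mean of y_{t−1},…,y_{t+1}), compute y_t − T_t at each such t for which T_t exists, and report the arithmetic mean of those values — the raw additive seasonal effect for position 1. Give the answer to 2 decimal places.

-28.83

Season position 1 occurs at t = 4, 7 (where T_t is defined).
t=4: T_4 = 281.6667; y_4 − T_4 = 253 − 281.6667 = -28.6667
t=7: T_7 = 218.0000; y_7 − T_7 = 189 − 218.0000 = -29.0000
Mean deviation: (-28.6667 + -29.0000) / 2 = -28.83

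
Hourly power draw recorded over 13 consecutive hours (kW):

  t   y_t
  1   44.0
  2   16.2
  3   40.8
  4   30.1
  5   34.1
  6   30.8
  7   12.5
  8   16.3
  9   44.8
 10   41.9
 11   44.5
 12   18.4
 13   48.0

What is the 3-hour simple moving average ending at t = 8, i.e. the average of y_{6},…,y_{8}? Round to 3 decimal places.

19.867

Sum of periods 6–8: 30.8 + 12.5 + 16.3 = 59.6
Divide by 3: 59.6 / 3 = 19.867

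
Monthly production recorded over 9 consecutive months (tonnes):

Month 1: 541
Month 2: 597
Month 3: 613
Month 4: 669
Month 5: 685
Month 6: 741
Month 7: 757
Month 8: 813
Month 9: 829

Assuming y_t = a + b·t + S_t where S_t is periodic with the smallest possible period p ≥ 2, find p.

2

First differences y_{t+1} − y_t: 56, 16, 56, 16, 56, 16, …
The difference pattern repeats every 2 terms and not for any smaller step, so p = 2.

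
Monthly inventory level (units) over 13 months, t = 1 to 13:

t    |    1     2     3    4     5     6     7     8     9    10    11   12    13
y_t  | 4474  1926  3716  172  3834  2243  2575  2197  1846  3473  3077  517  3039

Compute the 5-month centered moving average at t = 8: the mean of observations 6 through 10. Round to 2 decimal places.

Sum of periods 6–10: 2243 + 2575 + 2197 + 1846 + 3473 = 12334
Divide by 5: 12334 / 5 = 2466.80

2466.80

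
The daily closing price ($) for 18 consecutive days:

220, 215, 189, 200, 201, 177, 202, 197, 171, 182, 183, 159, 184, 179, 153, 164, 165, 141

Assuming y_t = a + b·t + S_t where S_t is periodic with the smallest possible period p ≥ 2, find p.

First differences y_{t+1} − y_t: -5, -26, 11, 1, -24, 25, -5, -26, 11, 1, -24, 25, -5, -26, …
The difference pattern repeats every 6 terms and not for any smaller step, so p = 6.

6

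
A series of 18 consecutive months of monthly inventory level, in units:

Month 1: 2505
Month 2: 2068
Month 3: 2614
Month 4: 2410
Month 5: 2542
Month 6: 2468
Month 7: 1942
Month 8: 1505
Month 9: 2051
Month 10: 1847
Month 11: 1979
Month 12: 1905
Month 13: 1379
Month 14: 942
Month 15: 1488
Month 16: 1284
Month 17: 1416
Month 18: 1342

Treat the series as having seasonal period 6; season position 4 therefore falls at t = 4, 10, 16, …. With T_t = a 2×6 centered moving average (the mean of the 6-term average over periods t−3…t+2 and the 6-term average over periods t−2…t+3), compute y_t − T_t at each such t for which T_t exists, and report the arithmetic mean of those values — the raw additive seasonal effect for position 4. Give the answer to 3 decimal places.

22.417

Season position 4 occurs at t = 4, 10 (where T_t is defined).
t=4: T_4 = 2387.58333; y_4 − T_4 = 2410 − 2387.58333 = 22.41667
t=10: T_10 = 1824.58333; y_10 − T_10 = 1847 − 1824.58333 = 22.41667
Mean deviation: (22.41667 + 22.41667) / 2 = 22.417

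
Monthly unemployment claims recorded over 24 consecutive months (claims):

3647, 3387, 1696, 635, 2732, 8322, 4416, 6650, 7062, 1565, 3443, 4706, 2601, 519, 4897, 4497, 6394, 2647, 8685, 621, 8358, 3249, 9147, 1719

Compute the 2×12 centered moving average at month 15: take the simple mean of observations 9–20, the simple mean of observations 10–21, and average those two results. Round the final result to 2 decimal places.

Sum over 9–20: 7062 + 1565 + 3443 + 4706 + 2601 + 519 + 4897 + 4497 + 6394 + 2647 + 8685 + 621 = 47637
Sum over 10–21: 1565 + 3443 + 4706 + 2601 + 519 + 4897 + 4497 + 6394 + 2647 + 8685 + 621 + 8358 = 48933
CMA at t=15 = (47637 + 48933) / (2·12) = 96570 / 24 = 4023.75

4023.75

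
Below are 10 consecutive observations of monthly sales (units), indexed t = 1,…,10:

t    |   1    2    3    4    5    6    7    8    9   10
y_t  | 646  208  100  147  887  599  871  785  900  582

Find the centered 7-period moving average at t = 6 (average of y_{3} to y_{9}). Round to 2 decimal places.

Sum of periods 3–9: 100 + 147 + 887 + 599 + 871 + 785 + 900 = 4289
Divide by 7: 4289 / 7 = 612.71

612.71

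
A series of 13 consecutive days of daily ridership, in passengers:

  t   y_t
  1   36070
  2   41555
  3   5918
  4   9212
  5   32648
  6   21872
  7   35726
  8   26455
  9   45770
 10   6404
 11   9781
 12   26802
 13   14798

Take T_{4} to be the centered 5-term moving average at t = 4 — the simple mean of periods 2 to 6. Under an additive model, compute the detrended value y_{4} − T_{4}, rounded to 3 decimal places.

-13029.000

Trend T_4 = (41555 + 5918 + 9212 + 32648 + 21872) / 5 = 111205/5 = 22241.00000
Detrended value: 9212 − 22241.00000 = -13029.000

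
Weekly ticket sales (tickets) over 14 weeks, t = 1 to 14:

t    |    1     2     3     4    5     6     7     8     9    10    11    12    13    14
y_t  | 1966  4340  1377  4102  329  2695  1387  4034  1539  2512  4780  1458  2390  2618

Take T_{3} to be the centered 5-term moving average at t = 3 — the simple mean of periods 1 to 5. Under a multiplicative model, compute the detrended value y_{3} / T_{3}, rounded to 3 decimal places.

Trend T_3 = (1966 + 4340 + 1377 + 4102 + 329) / 5 = 12114/5 = 2422.80000
Ratio to trend: 1377 / 2422.80000 = 0.568

0.568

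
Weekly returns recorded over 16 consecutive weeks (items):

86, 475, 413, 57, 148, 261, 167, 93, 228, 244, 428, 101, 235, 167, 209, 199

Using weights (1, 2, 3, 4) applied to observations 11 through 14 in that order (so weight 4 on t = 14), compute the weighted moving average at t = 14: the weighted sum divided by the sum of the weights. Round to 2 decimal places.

200.30

Weighted sum: 1·428 + 2·101 + 3·235 + 4·167 = 428 + 202 + 705 + 668 = 2003
Weight total: 1 + 2 + 3 + 4 = 10
WMA = 2003 / 10 = 200.30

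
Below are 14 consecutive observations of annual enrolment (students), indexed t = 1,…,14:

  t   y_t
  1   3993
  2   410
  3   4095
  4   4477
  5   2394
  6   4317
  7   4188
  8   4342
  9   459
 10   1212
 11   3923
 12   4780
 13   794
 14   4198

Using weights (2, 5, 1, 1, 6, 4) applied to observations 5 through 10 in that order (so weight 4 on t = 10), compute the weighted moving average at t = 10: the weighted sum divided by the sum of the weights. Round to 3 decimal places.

2237.105

Weighted sum: 2·2394 + 5·4317 + 1·4188 + 1·4342 + 6·459 + 4·1212 = 4788 + 21585 + 4188 + 4342 + 2754 + 4848 = 42505
Weight total: 2 + 5 + 1 + 1 + 6 + 4 = 19
WMA = 42505 / 19 = 2237.105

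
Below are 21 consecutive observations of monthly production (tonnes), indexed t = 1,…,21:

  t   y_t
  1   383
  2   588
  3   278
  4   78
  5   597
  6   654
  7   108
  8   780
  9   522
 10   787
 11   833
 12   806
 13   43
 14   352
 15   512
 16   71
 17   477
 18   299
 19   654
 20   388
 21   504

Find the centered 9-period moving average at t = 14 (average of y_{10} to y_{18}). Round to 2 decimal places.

464.44

Sum of periods 10–18: 787 + 833 + 806 + 43 + 352 + 512 + 71 + 477 + 299 = 4180
Divide by 9: 4180 / 9 = 464.44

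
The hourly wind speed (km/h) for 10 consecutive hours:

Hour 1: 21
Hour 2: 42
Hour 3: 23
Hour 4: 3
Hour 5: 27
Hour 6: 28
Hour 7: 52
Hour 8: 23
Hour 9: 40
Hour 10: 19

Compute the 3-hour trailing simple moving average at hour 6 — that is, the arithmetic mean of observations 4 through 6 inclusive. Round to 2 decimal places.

Sum of periods 4–6: 3 + 27 + 28 = 58
Divide by 3: 58 / 3 = 19.33

19.33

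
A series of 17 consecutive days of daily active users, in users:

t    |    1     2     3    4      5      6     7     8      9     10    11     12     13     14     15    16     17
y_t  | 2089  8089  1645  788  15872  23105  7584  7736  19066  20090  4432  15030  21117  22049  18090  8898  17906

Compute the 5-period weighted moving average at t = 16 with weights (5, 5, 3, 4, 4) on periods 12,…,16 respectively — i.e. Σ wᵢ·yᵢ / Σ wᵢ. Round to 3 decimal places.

Weighted sum: 5·15030 + 5·21117 + 3·22049 + 4·18090 + 4·8898 = 75150 + 105585 + 66147 + 72360 + 35592 = 354834
Weight total: 5 + 5 + 3 + 4 + 4 = 21
WMA = 354834 / 21 = 16896.857

16896.857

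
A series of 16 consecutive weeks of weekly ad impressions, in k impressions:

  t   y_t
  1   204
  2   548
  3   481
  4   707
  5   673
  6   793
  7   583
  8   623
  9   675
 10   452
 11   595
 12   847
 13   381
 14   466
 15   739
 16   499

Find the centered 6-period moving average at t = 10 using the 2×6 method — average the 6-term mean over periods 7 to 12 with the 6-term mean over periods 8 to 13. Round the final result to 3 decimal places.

612.333

Sum over 7–12: 583 + 623 + 675 + 452 + 595 + 847 = 3775
Sum over 8–13: 623 + 675 + 452 + 595 + 847 + 381 = 3573
CMA at t=10 = (3775 + 3573) / (2·6) = 7348 / 12 = 612.333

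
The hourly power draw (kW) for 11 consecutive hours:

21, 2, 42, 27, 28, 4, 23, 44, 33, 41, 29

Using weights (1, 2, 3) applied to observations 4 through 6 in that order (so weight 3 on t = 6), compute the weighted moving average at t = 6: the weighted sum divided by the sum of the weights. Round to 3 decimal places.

Weighted sum: 1·27 + 2·28 + 3·4 = 27 + 56 + 12 = 95
Weight total: 1 + 2 + 3 = 6
WMA = 95 / 6 = 15.833

15.833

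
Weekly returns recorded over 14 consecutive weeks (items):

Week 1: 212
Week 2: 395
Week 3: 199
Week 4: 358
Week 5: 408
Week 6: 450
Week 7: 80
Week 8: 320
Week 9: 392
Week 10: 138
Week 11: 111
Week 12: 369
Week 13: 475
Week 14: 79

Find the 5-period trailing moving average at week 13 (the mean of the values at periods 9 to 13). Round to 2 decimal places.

Sum of periods 9–13: 392 + 138 + 111 + 369 + 475 = 1485
Divide by 5: 1485 / 5 = 297.00

297.00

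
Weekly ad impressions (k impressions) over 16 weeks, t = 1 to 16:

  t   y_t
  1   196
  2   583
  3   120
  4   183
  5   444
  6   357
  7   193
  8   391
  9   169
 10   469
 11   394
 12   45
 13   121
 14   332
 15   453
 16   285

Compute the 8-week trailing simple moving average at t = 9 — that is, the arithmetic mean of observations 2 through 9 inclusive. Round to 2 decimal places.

Sum of periods 2–9: 583 + 120 + 183 + 444 + 357 + 193 + 391 + 169 = 2440
Divide by 8: 2440 / 8 = 305.00

305.00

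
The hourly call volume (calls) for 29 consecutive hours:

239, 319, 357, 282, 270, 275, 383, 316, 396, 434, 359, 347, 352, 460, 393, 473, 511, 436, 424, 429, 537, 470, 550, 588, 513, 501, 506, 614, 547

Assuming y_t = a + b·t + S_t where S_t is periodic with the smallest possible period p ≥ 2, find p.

First differences y_{t+1} − y_t: 80, 38, -75, -12, 5, 108, -67, 80, 38, -75, -12, 5, 108, -67, 80, 38, …
The difference pattern repeats every 7 terms and not for any smaller step, so p = 7.

7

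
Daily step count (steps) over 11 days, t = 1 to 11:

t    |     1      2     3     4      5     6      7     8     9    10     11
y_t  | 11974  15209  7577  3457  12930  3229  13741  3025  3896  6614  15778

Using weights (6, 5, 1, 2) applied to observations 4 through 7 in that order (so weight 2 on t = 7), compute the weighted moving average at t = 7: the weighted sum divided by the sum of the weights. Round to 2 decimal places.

Weighted sum: 6·3457 + 5·12930 + 1·3229 + 2·13741 = 20742 + 64650 + 3229 + 27482 = 116103
Weight total: 6 + 5 + 1 + 2 = 14
WMA = 116103 / 14 = 8293.07

8293.07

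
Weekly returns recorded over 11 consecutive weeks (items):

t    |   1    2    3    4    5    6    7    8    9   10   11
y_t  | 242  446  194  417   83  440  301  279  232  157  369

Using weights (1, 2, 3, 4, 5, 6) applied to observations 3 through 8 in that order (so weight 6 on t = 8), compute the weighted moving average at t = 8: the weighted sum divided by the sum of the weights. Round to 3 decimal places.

Weighted sum: 1·194 + 2·417 + 3·83 + 4·440 + 5·301 + 6·279 = 194 + 834 + 249 + 1760 + 1505 + 1674 = 6216
Weight total: 1 + 2 + 3 + 4 + 5 + 6 = 21
WMA = 6216 / 21 = 296.000

296.000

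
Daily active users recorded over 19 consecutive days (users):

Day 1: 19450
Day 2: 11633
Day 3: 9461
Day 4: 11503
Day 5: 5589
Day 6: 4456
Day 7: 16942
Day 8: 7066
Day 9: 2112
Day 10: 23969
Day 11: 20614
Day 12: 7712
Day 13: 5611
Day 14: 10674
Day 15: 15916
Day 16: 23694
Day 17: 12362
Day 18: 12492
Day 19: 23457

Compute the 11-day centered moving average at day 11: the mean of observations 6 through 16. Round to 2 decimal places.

12615.09

Sum of periods 6–16: 4456 + 16942 + 7066 + 2112 + 23969 + 20614 + 7712 + 5611 + 10674 + 15916 + 23694 = 138766
Divide by 11: 138766 / 11 = 12615.09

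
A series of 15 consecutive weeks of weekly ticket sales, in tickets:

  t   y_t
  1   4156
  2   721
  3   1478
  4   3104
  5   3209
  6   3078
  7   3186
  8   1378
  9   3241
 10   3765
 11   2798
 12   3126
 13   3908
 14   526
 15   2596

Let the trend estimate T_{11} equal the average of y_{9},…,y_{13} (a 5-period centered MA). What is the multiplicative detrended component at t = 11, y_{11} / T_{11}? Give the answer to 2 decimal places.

Trend T_11 = (3241 + 3765 + 2798 + 3126 + 3908) / 5 = 16838/5 = 3367.6000
Ratio to trend: 2798 / 3367.6000 = 0.83

0.83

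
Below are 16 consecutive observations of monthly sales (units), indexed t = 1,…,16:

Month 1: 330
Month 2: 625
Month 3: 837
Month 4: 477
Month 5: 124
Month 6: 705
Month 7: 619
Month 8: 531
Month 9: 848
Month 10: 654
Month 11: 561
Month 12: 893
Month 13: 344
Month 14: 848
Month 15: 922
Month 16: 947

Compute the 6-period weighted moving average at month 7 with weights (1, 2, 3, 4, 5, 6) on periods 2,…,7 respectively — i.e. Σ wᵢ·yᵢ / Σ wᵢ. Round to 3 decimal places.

Weighted sum: 1·625 + 2·837 + 3·477 + 4·124 + 5·705 + 6·619 = 625 + 1674 + 1431 + 496 + 3525 + 3714 = 11465
Weight total: 1 + 2 + 3 + 4 + 5 + 6 = 21
WMA = 11465 / 21 = 545.952

545.952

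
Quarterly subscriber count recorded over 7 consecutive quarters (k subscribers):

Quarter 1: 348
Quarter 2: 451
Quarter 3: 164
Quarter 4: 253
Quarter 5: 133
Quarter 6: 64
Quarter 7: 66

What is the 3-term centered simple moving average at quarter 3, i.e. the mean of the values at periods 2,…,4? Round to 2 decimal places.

289.33

Sum of periods 2–4: 451 + 164 + 253 = 868
Divide by 3: 868 / 3 = 289.33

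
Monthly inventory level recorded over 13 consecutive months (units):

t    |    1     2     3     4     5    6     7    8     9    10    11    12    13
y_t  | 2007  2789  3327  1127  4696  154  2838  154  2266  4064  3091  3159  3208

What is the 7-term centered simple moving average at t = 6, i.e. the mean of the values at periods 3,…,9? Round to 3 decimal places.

2080.286

Sum of periods 3–9: 3327 + 1127 + 4696 + 154 + 2838 + 154 + 2266 = 14562
Divide by 7: 14562 / 7 = 2080.286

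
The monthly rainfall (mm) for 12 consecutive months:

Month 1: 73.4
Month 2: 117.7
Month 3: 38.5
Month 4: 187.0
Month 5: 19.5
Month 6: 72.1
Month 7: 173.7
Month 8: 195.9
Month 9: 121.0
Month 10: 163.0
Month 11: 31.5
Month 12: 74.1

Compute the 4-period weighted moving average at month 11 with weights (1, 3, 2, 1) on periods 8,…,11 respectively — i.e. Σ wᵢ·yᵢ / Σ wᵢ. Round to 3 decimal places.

130.914

Weighted sum: 1·195.9 + 3·121.0 + 2·163.0 + 1·31.5 = 195.9 + 363.0 + 326.0 + 31.5 = 916.4
Weight total: 1 + 3 + 2 + 1 = 7
WMA = 916.4 / 7 = 130.914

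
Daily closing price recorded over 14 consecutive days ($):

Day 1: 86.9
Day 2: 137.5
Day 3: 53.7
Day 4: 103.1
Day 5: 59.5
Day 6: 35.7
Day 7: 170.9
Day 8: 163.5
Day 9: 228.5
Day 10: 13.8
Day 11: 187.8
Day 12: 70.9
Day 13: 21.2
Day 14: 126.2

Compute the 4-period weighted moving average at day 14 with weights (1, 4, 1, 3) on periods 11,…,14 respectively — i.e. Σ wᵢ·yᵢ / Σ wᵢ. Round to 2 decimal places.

96.80

Weighted sum: 1·187.8 + 4·70.9 + 1·21.2 + 3·126.2 = 187.8 + 283.6 + 21.2 + 378.6 = 871.2
Weight total: 1 + 4 + 1 + 3 = 9
WMA = 871.2 / 9 = 96.80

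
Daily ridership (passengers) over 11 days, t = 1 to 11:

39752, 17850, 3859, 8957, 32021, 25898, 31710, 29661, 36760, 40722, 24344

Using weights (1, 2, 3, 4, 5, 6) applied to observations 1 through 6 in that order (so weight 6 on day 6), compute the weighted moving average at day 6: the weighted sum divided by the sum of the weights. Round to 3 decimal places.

20873.810

Weighted sum: 1·39752 + 2·17850 + 3·3859 + 4·8957 + 5·32021 + 6·25898 = 39752 + 35700 + 11577 + 35828 + 160105 + 155388 = 438350
Weight total: 1 + 2 + 3 + 4 + 5 + 6 = 21
WMA = 438350 / 21 = 20873.810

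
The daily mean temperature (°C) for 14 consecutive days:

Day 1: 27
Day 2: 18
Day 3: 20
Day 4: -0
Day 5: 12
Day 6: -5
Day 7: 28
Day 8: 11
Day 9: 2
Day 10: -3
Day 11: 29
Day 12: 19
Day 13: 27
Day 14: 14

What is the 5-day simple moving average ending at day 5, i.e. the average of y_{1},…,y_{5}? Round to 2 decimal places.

Sum of periods 1–5: 27 + 18 + 20 + (-0) + 12 = 77
Divide by 5: 77 / 5 = 15.40

15.40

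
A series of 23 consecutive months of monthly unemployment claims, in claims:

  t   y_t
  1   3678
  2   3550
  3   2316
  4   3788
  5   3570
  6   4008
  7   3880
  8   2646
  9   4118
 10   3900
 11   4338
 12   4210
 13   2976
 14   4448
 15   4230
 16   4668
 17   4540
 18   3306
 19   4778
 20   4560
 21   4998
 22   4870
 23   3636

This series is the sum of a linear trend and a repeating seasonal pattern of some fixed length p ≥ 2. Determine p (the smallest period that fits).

5

First differences y_{t+1} − y_t: -128, -1234, 1472, -218, 438, -128, -1234, 1472, -218, 438, -128, -1234, …
The difference pattern repeats every 5 terms and not for any smaller step, so p = 5.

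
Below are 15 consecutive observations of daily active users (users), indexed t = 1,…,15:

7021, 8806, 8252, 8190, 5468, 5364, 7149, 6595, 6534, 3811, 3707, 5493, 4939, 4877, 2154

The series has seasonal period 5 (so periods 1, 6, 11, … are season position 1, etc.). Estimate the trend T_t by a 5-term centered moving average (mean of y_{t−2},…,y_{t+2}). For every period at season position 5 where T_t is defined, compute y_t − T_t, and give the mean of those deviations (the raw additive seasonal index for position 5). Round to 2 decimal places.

-1416.80

Season position 5 occurs at t = 5, 10 (where T_t is defined).
t=5: T_5 = 6884.6000; y_5 − T_5 = 5468 − 6884.6000 = -1416.6000
t=10: T_10 = 5228.0000; y_10 − T_10 = 3811 − 5228.0000 = -1417.0000
Mean deviation: (-1416.6000 + -1417.0000) / 2 = -1416.80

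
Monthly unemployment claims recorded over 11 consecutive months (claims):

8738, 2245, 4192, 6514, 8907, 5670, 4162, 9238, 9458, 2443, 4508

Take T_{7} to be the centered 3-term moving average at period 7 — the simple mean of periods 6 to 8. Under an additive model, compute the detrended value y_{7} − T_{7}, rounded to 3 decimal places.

Trend T_7 = (5670 + 4162 + 9238) / 3 = 19070/3 = 6356.66667
Detrended value: 4162 − 6356.66667 = -2194.667

-2194.667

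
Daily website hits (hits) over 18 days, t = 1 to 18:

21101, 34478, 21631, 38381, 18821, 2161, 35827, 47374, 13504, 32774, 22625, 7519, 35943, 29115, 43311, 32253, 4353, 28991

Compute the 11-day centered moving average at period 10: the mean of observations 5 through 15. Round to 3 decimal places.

Sum of periods 5–15: 18821 + 2161 + 35827 + 47374 + 13504 + 32774 + 22625 + 7519 + 35943 + 29115 + 43311 = 288974
Divide by 11: 288974 / 11 = 26270.364

26270.364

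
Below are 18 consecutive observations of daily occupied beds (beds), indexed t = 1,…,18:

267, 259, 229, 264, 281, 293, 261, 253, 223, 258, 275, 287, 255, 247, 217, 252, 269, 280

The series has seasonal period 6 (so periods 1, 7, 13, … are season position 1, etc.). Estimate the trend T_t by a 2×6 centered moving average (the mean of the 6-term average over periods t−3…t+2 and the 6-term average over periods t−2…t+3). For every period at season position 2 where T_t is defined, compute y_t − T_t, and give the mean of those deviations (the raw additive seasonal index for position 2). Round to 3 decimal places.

Season position 2 occurs at t = 8, 14 (where T_t is defined).
t=8: T_8 = 261.00000; y_8 − T_8 = 253 − 261.00000 = -8.00000
t=14: T_14 = 255.00000; y_14 − T_14 = 247 − 255.00000 = -8.00000
Mean deviation: (-8.00000 + -8.00000) / 2 = -8.000

-8.000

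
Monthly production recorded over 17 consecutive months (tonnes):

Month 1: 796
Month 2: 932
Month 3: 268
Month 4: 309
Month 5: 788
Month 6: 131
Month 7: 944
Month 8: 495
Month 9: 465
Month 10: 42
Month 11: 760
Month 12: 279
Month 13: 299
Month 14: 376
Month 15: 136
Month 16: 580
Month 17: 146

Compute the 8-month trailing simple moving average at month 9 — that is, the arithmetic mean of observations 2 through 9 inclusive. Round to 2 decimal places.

541.50

Sum of periods 2–9: 932 + 268 + 309 + 788 + 131 + 944 + 495 + 465 = 4332
Divide by 8: 4332 / 8 = 541.50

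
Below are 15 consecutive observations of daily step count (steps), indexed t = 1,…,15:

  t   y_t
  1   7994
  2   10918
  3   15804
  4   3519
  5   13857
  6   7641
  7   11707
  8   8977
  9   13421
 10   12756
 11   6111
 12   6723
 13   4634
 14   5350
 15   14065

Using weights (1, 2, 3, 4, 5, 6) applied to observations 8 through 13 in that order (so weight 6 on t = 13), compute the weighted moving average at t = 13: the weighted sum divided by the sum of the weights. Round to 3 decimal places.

Weighted sum: 1·8977 + 2·13421 + 3·12756 + 4·6111 + 5·6723 + 6·4634 = 8977 + 26842 + 38268 + 24444 + 33615 + 27804 = 159950
Weight total: 1 + 2 + 3 + 4 + 5 + 6 = 21
WMA = 159950 / 21 = 7616.667

7616.667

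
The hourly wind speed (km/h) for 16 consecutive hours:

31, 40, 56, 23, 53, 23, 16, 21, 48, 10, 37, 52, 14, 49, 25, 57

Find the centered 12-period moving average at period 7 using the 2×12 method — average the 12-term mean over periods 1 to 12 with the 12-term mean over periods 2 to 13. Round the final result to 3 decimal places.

Sum over 1–12: 31 + 40 + 56 + 23 + 53 + 23 + 16 + 21 + 48 + 10 + 37 + 52 = 410
Sum over 2–13: 40 + 56 + 23 + 53 + 23 + 16 + 21 + 48 + 10 + 37 + 52 + 14 = 393
CMA at t=7 = (410 + 393) / (2·12) = 803 / 24 = 33.458

33.458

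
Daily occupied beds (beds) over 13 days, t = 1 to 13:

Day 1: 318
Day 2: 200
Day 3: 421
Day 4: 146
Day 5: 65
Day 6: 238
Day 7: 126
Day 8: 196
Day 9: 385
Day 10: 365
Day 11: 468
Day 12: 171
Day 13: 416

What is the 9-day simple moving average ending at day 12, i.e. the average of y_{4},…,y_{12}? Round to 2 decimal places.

Sum of periods 4–12: 146 + 65 + 238 + 126 + 196 + 385 + 365 + 468 + 171 = 2160
Divide by 9: 2160 / 9 = 240.00

240.00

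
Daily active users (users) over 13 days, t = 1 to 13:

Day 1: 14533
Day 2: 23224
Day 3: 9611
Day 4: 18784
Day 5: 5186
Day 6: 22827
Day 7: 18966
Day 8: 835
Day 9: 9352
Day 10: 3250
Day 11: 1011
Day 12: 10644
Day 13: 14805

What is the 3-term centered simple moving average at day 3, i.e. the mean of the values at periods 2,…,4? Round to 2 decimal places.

Sum of periods 2–4: 23224 + 9611 + 18784 = 51619
Divide by 3: 51619 / 3 = 17206.33

17206.33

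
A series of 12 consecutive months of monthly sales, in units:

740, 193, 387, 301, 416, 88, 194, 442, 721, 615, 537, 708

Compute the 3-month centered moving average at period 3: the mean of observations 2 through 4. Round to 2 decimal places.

Sum of periods 2–4: 193 + 387 + 301 = 881
Divide by 3: 881 / 3 = 293.67

293.67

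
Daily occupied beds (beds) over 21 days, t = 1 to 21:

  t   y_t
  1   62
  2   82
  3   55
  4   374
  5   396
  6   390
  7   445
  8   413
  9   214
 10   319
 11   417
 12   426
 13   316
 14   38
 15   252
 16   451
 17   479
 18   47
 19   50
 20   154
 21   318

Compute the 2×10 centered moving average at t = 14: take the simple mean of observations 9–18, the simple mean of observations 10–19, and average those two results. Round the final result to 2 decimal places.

287.70

Sum over 9–18: 214 + 319 + 417 + 426 + 316 + 38 + 252 + 451 + 479 + 47 = 2959
Sum over 10–19: 319 + 417 + 426 + 316 + 38 + 252 + 451 + 479 + 47 + 50 = 2795
CMA at t=14 = (2959 + 2795) / (2·10) = 5754 / 20 = 287.70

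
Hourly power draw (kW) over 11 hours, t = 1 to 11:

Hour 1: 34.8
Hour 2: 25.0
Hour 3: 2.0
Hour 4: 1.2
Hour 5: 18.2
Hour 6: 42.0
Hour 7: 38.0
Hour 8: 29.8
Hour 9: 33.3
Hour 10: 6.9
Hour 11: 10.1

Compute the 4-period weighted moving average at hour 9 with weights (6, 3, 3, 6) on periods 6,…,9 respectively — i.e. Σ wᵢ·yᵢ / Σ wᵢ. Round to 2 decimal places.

36.40

Weighted sum: 6·42.0 + 3·38.0 + 3·29.8 + 6·33.3 = 252.0 + 114.0 + 89.4 + 199.8 = 655.2
Weight total: 6 + 3 + 3 + 6 = 18
WMA = 655.2 / 18 = 36.40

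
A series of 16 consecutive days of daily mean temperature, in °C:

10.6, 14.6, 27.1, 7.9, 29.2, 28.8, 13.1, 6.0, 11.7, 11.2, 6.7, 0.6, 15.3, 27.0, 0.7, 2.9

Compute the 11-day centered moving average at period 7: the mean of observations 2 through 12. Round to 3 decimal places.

14.264

Sum of periods 2–12: 14.6 + 27.1 + 7.9 + 29.2 + 28.8 + 13.1 + 6.0 + 11.7 + 11.2 + 6.7 + 0.6 = 156.9
Divide by 11: 156.9 / 11 = 14.264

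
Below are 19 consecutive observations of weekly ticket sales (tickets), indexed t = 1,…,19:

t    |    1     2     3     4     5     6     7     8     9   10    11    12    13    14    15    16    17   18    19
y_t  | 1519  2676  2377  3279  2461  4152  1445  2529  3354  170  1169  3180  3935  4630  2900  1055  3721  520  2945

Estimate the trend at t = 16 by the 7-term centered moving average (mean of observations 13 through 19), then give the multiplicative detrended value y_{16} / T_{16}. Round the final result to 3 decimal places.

Trend T_16 = (3935 + 4630 + 2900 + 1055 + 3721 + 520 + 2945) / 7 = 19706/7 = 2815.14286
Ratio to trend: 1055 / 2815.14286 = 0.375

0.375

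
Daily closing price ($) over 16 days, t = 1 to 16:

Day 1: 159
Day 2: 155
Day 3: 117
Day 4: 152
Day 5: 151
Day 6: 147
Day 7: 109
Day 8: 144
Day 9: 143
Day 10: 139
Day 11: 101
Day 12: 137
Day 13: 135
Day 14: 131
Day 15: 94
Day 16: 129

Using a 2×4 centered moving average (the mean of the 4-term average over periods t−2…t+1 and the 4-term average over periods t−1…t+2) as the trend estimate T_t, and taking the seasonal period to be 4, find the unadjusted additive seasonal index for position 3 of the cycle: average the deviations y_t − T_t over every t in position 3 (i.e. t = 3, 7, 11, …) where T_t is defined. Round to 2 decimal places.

Season position 3 occurs at t = 3, 7, 11 (where T_t is defined).
t=3: T_3 = 144.7500; y_3 − T_3 = 117 − 144.7500 = -27.7500
t=7: T_7 = 136.7500; y_7 − T_7 = 109 − 136.7500 = -27.7500
t=11: T_11 = 129.0000; y_11 − T_11 = 101 − 129.0000 = -28.0000
Mean deviation: (-27.7500 + -27.7500 + -28.0000) / 3 = -27.83

-27.83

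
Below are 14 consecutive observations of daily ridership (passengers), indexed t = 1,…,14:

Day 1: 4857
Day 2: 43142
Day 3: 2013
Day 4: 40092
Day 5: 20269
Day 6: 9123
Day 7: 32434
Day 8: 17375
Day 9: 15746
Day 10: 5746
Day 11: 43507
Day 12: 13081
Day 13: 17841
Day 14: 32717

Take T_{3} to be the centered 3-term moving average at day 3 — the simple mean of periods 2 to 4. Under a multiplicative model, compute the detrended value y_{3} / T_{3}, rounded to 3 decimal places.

Trend T_3 = (43142 + 2013 + 40092) / 3 = 85247/3 = 28415.66667
Ratio to trend: 2013 / 28415.66667 = 0.071

0.071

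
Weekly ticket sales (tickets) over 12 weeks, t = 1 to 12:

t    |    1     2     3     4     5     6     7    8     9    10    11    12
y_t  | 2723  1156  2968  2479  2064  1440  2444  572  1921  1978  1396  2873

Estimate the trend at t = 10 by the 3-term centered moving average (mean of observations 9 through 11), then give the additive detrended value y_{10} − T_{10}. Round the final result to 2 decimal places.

213.00

Trend T_10 = (1921 + 1978 + 1396) / 3 = 5295/3 = 1765.0000
Detrended value: 1978 − 1765.0000 = 213.00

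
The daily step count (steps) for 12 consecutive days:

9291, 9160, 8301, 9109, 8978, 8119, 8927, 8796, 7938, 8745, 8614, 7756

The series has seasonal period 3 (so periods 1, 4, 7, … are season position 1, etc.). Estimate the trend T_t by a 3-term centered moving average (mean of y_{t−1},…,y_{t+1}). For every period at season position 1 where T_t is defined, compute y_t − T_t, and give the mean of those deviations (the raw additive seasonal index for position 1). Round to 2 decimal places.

Season position 1 occurs at t = 4, 7, 10 (where T_t is defined).
t=4: T_4 = 8796.0000; y_4 − T_4 = 9109 − 8796.0000 = 313.0000
t=7: T_7 = 8614.0000; y_7 − T_7 = 8927 − 8614.0000 = 313.0000
t=10: T_10 = 8432.3333; y_10 − T_10 = 8745 − 8432.3333 = 312.6667
Mean deviation: (313.0000 + 313.0000 + 312.6667) / 3 = 312.89

312.89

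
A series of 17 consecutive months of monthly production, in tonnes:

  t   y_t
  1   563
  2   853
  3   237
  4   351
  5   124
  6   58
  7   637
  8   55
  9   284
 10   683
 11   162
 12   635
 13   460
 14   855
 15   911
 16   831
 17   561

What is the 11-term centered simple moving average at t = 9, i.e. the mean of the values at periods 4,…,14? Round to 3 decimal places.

Sum of periods 4–14: 351 + 124 + 58 + 637 + 55 + 284 + 683 + 162 + 635 + 460 + 855 = 4304
Divide by 11: 4304 / 11 = 391.273

391.273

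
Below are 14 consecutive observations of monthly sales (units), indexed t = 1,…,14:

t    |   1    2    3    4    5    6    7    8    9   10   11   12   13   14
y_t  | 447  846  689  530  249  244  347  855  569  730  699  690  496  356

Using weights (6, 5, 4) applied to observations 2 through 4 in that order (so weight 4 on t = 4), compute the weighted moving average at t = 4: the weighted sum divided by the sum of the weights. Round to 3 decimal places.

Weighted sum: 6·846 + 5·689 + 4·530 = 5076 + 3445 + 2120 = 10641
Weight total: 6 + 5 + 4 = 15
WMA = 10641 / 15 = 709.400

709.400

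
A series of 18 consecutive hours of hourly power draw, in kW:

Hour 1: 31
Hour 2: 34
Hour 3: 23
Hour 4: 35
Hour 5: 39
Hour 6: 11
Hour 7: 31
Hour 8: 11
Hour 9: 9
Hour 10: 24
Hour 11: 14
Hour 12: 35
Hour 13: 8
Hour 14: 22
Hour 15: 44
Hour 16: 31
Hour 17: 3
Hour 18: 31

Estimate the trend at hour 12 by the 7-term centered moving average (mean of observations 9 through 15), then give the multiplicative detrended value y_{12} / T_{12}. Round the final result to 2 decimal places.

Trend T_12 = (9 + 24 + 14 + 35 + 8 + 22 + 44) / 7 = 156/7 = 22.2857
Ratio to trend: 35 / 22.2857 = 1.57

1.57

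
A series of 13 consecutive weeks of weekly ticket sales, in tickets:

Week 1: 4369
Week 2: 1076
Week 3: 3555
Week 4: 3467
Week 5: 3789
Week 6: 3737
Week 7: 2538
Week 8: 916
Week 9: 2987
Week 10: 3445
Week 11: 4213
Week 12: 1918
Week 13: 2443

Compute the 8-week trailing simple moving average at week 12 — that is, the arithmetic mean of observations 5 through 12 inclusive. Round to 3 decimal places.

2942.875

Sum of periods 5–12: 3789 + 3737 + 2538 + 916 + 2987 + 3445 + 4213 + 1918 = 23543
Divide by 8: 23543 / 8 = 2942.875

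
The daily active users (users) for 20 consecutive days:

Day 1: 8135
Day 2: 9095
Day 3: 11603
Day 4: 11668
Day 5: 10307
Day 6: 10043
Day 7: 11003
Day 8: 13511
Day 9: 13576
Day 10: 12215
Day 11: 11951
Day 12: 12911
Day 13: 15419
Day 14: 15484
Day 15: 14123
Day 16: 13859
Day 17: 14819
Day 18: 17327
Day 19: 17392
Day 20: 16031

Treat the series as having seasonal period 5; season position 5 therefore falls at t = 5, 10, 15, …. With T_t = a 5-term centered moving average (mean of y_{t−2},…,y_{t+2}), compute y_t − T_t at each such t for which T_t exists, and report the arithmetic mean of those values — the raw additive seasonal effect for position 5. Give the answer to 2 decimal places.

Season position 5 occurs at t = 5, 10, 15 (where T_t is defined).
t=5: T_5 = 10924.8000; y_5 − T_5 = 10307 − 10924.8000 = -617.8000
t=10: T_10 = 12832.8000; y_10 − T_10 = 12215 − 12832.8000 = -617.8000
t=15: T_15 = 14740.8000; y_15 − T_15 = 14123 − 14740.8000 = -617.8000
Mean deviation: (-617.8000 + -617.8000 + -617.8000) / 3 = -617.80

-617.80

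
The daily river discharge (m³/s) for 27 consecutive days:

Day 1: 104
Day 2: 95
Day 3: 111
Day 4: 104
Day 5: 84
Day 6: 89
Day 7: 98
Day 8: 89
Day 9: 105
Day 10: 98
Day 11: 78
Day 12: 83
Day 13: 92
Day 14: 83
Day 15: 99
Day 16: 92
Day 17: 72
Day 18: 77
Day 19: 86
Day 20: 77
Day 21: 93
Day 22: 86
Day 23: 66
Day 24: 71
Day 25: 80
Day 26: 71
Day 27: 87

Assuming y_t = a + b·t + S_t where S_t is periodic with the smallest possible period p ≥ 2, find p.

First differences y_{t+1} − y_t: -9, 16, -7, -20, 5, 9, -9, 16, -7, -20, 5, 9, -9, 16, …
The difference pattern repeats every 6 terms and not for any smaller step, so p = 6.

6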